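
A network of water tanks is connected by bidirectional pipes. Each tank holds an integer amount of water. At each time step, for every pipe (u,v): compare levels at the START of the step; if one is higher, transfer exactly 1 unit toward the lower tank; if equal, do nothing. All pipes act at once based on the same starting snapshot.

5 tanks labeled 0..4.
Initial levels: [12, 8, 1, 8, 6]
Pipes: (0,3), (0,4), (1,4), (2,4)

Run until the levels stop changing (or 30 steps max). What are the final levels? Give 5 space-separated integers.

Answer: 8 7 7 7 6

Derivation:
Step 1: flows [0->3,0->4,1->4,4->2] -> levels [10 7 2 9 7]
Step 2: flows [0->3,0->4,1=4,4->2] -> levels [8 7 3 10 7]
Step 3: flows [3->0,0->4,1=4,4->2] -> levels [8 7 4 9 7]
Step 4: flows [3->0,0->4,1=4,4->2] -> levels [8 7 5 8 7]
Step 5: flows [0=3,0->4,1=4,4->2] -> levels [7 7 6 8 7]
Step 6: flows [3->0,0=4,1=4,4->2] -> levels [8 7 7 7 6]
Step 7: flows [0->3,0->4,1->4,2->4] -> levels [6 6 6 8 9]
Step 8: flows [3->0,4->0,4->1,4->2] -> levels [8 7 7 7 6]
  -> period-2 cycle: step 8 state = step 6 state; never stabilizes
  -> state at step 30: (30-6) mod 2 = 0, same as step 6 -> [8 7 7 7 6]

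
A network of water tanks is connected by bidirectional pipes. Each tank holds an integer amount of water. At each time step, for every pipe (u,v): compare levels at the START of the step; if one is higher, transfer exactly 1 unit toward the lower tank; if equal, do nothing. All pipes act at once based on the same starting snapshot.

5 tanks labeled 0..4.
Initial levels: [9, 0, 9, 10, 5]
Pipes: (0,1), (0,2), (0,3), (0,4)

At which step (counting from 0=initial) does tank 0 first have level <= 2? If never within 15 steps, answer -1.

Step 1: flows [0->1,0=2,3->0,0->4] -> levels [8 1 9 9 6]
Step 2: flows [0->1,2->0,3->0,0->4] -> levels [8 2 8 8 7]
Step 3: flows [0->1,0=2,0=3,0->4] -> levels [6 3 8 8 8]
Step 4: flows [0->1,2->0,3->0,4->0] -> levels [8 4 7 7 7]
Step 5: flows [0->1,0->2,0->3,0->4] -> levels [4 5 8 8 8]
Step 6: flows [1->0,2->0,3->0,4->0] -> levels [8 4 7 7 7]
  -> period-2 cycle (repeats step 4); tank 0 never drops to <=2
Tank 0 never reaches <=2 within 15 steps

Answer: -1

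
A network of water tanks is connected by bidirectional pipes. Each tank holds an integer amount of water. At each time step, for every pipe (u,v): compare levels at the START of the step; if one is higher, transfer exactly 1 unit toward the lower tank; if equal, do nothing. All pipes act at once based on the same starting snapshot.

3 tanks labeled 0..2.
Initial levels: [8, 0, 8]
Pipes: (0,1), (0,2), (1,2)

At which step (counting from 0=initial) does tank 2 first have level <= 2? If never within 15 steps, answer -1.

Step 1: flows [0->1,0=2,2->1] -> levels [7 2 7]
Step 2: flows [0->1,0=2,2->1] -> levels [6 4 6]
Step 3: flows [0->1,0=2,2->1] -> levels [5 6 5]
Step 4: flows [1->0,0=2,1->2] -> levels [6 4 6]
  -> period-2 cycle (repeats step 2); tank 2 never drops to <=2
Tank 2 never reaches <=2 within 15 steps

Answer: -1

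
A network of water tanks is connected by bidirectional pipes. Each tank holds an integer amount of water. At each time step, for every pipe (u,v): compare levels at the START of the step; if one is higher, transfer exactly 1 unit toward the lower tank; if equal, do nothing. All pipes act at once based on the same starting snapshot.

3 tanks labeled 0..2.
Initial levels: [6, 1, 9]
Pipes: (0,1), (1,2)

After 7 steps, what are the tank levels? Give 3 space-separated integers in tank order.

Step 1: flows [0->1,2->1] -> levels [5 3 8]
Step 2: flows [0->1,2->1] -> levels [4 5 7]
Step 3: flows [1->0,2->1] -> levels [5 5 6]
Step 4: flows [0=1,2->1] -> levels [5 6 5]
Step 5: flows [1->0,1->2] -> levels [6 4 6]
Step 6: flows [0->1,2->1] -> levels [5 6 5]
  -> period-2 cycle: step 6 state = step 4 state
  -> state at step 7: (7-4) mod 2 = 1, same as step 5 -> [6 4 6]

Answer: 6 4 6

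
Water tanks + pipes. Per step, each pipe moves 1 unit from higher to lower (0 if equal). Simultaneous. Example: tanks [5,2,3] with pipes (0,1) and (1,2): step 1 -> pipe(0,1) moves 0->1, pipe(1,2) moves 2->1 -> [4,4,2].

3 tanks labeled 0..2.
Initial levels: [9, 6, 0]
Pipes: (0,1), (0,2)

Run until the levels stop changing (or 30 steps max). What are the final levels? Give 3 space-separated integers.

Answer: 5 5 5

Derivation:
Step 1: flows [0->1,0->2] -> levels [7 7 1]
Step 2: flows [0=1,0->2] -> levels [6 7 2]
Step 3: flows [1->0,0->2] -> levels [6 6 3]
Step 4: flows [0=1,0->2] -> levels [5 6 4]
Step 5: flows [1->0,0->2] -> levels [5 5 5]
Step 6: flows [0=1,0=2] -> levels [5 5 5]
  -> stable (no change)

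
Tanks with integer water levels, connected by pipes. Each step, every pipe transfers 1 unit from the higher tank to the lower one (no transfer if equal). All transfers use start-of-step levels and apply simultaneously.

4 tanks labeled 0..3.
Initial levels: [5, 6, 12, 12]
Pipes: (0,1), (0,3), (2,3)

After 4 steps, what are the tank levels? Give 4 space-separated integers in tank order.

Answer: 8 7 10 10

Derivation:
Step 1: flows [1->0,3->0,2=3] -> levels [7 5 12 11]
Step 2: flows [0->1,3->0,2->3] -> levels [7 6 11 11]
Step 3: flows [0->1,3->0,2=3] -> levels [7 7 11 10]
Step 4: flows [0=1,3->0,2->3] -> levels [8 7 10 10]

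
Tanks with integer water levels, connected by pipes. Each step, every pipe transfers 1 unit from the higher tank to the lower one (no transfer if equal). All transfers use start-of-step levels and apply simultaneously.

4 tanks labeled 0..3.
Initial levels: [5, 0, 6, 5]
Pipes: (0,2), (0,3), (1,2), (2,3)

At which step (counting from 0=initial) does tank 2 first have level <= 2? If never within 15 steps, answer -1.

Step 1: flows [2->0,0=3,2->1,2->3] -> levels [6 1 3 6]
Step 2: flows [0->2,0=3,2->1,3->2] -> levels [5 2 4 5]
Step 3: flows [0->2,0=3,2->1,3->2] -> levels [4 3 5 4]
Step 4: flows [2->0,0=3,2->1,2->3] -> levels [5 4 2 5]
Tank 2 first reaches <=2 at step 4

Answer: 4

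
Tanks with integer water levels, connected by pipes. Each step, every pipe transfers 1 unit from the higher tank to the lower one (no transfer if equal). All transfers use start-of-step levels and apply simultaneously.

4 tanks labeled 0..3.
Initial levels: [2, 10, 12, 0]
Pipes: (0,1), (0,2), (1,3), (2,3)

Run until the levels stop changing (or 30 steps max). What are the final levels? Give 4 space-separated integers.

Step 1: flows [1->0,2->0,1->3,2->3] -> levels [4 8 10 2]
Step 2: flows [1->0,2->0,1->3,2->3] -> levels [6 6 8 4]
Step 3: flows [0=1,2->0,1->3,2->3] -> levels [7 5 6 6]
Step 4: flows [0->1,0->2,3->1,2=3] -> levels [5 7 7 5]
Step 5: flows [1->0,2->0,1->3,2->3] -> levels [7 5 5 7]
Step 6: flows [0->1,0->2,3->1,3->2] -> levels [5 7 7 5]
  -> period-2 cycle: step 6 state = step 4 state; never stabilizes
  -> state at step 30: (30-4) mod 2 = 0, same as step 4 -> [5 7 7 5]

Answer: 5 7 7 5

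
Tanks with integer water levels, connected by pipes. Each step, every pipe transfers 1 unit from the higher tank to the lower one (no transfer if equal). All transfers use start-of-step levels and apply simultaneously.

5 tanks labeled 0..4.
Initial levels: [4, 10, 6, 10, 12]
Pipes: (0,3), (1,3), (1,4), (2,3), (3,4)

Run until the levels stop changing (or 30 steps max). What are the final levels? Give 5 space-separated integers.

Step 1: flows [3->0,1=3,4->1,3->2,4->3] -> levels [5 11 7 9 10]
Step 2: flows [3->0,1->3,1->4,3->2,4->3] -> levels [6 9 8 9 10]
Step 3: flows [3->0,1=3,4->1,3->2,4->3] -> levels [7 10 9 8 8]
Step 4: flows [3->0,1->3,1->4,2->3,3=4] -> levels [8 8 8 9 9]
Step 5: flows [3->0,3->1,4->1,3->2,3=4] -> levels [9 10 9 6 8]
Step 6: flows [0->3,1->3,1->4,2->3,4->3] -> levels [8 8 8 10 8]
Step 7: flows [3->0,3->1,1=4,3->2,3->4] -> levels [9 9 9 6 9]
Step 8: flows [0->3,1->3,1=4,2->3,4->3] -> levels [8 8 8 10 8]
  -> period-2 cycle: step 8 state = step 6 state; never stabilizes
  -> state at step 30: (30-6) mod 2 = 0, same as step 6 -> [8 8 8 10 8]

Answer: 8 8 8 10 8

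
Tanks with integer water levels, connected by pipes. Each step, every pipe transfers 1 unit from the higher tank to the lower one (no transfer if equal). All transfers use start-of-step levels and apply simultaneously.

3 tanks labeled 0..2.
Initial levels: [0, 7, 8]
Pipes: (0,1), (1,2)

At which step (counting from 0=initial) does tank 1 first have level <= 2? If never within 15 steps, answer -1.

Answer: -1

Derivation:
Step 1: flows [1->0,2->1] -> levels [1 7 7]
Step 2: flows [1->0,1=2] -> levels [2 6 7]
Step 3: flows [1->0,2->1] -> levels [3 6 6]
Step 4: flows [1->0,1=2] -> levels [4 5 6]
Step 5: flows [1->0,2->1] -> levels [5 5 5]
Step 6: flows [0=1,1=2] -> levels [5 5 5]
  -> stable; tank 1 stays at 5 > 2
Tank 1 never reaches <=2 within 15 steps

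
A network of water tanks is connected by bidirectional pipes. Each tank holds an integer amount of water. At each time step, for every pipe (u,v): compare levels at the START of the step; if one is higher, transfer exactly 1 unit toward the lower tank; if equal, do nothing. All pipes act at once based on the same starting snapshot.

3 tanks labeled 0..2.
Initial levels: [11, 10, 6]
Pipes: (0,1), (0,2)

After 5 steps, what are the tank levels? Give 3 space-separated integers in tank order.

Answer: 9 9 9

Derivation:
Step 1: flows [0->1,0->2] -> levels [9 11 7]
Step 2: flows [1->0,0->2] -> levels [9 10 8]
Step 3: flows [1->0,0->2] -> levels [9 9 9]
Step 4: flows [0=1,0=2] -> levels [9 9 9]
  -> stable; steps 5..5 unchanged -> [9 9 9]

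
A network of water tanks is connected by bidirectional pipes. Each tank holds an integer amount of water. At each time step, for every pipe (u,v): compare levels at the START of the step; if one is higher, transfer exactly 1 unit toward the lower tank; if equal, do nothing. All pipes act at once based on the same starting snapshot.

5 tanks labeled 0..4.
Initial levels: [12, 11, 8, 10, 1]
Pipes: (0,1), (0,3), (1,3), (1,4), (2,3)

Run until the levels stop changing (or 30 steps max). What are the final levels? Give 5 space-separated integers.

Step 1: flows [0->1,0->3,1->3,1->4,3->2] -> levels [10 10 9 11 2]
Step 2: flows [0=1,3->0,3->1,1->4,3->2] -> levels [11 10 10 8 3]
Step 3: flows [0->1,0->3,1->3,1->4,2->3] -> levels [9 9 9 11 4]
Step 4: flows [0=1,3->0,3->1,1->4,3->2] -> levels [10 9 10 8 5]
Step 5: flows [0->1,0->3,1->3,1->4,2->3] -> levels [8 8 9 11 6]
Step 6: flows [0=1,3->0,3->1,1->4,3->2] -> levels [9 8 10 8 7]
Step 7: flows [0->1,0->3,1=3,1->4,2->3] -> levels [7 8 9 10 8]
Step 8: flows [1->0,3->0,3->1,1=4,3->2] -> levels [9 8 10 7 8]
Step 9: flows [0->1,0->3,1->3,1=4,2->3] -> levels [7 8 9 10 8]
  -> period-2 cycle: step 9 state = step 7 state; never stabilizes
  -> state at step 30: (30-7) mod 2 = 1, same as step 8 -> [9 8 10 7 8]

Answer: 9 8 10 7 8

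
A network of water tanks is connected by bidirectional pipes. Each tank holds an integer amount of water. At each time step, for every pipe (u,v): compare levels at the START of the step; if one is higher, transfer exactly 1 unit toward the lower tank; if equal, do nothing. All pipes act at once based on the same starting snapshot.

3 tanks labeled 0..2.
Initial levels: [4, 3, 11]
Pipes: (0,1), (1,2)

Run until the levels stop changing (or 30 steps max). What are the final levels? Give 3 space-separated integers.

Answer: 6 6 6

Derivation:
Step 1: flows [0->1,2->1] -> levels [3 5 10]
Step 2: flows [1->0,2->1] -> levels [4 5 9]
Step 3: flows [1->0,2->1] -> levels [5 5 8]
Step 4: flows [0=1,2->1] -> levels [5 6 7]
Step 5: flows [1->0,2->1] -> levels [6 6 6]
Step 6: flows [0=1,1=2] -> levels [6 6 6]
  -> stable (no change)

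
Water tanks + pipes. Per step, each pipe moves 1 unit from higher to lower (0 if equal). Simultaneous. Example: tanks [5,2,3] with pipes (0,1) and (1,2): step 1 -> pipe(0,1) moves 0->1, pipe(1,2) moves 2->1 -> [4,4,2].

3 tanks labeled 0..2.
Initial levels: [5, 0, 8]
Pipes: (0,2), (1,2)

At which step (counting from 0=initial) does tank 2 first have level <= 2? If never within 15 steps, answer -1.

Answer: -1

Derivation:
Step 1: flows [2->0,2->1] -> levels [6 1 6]
Step 2: flows [0=2,2->1] -> levels [6 2 5]
Step 3: flows [0->2,2->1] -> levels [5 3 5]
Step 4: flows [0=2,2->1] -> levels [5 4 4]
Step 5: flows [0->2,1=2] -> levels [4 4 5]
Step 6: flows [2->0,2->1] -> levels [5 5 3]
Step 7: flows [0->2,1->2] -> levels [4 4 5]
  -> period-2 cycle (repeats step 5); tank 2 never drops to <=2
Tank 2 never reaches <=2 within 15 steps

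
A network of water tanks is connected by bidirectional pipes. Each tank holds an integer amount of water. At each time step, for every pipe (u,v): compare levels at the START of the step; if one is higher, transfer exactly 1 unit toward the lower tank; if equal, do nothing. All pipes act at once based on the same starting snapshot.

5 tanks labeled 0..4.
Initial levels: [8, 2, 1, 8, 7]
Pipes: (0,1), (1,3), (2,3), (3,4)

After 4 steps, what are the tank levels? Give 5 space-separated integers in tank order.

Answer: 5 6 5 5 5

Derivation:
Step 1: flows [0->1,3->1,3->2,3->4] -> levels [7 4 2 5 8]
Step 2: flows [0->1,3->1,3->2,4->3] -> levels [6 6 3 4 7]
Step 3: flows [0=1,1->3,3->2,4->3] -> levels [6 5 4 5 6]
Step 4: flows [0->1,1=3,3->2,4->3] -> levels [5 6 5 5 5]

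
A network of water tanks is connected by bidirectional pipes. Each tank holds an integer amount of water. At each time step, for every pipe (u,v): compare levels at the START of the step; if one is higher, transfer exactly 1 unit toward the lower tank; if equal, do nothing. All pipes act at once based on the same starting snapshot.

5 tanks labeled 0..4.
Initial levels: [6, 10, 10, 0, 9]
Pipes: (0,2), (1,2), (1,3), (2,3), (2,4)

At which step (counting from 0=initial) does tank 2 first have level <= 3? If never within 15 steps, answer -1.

Step 1: flows [2->0,1=2,1->3,2->3,2->4] -> levels [7 9 7 2 10]
Step 2: flows [0=2,1->2,1->3,2->3,4->2] -> levels [7 7 8 4 9]
Step 3: flows [2->0,2->1,1->3,2->3,4->2] -> levels [8 7 6 6 8]
Step 4: flows [0->2,1->2,1->3,2=3,4->2] -> levels [7 5 9 7 7]
Step 5: flows [2->0,2->1,3->1,2->3,2->4] -> levels [8 7 5 7 8]
Step 6: flows [0->2,1->2,1=3,3->2,4->2] -> levels [7 6 9 6 7]
Step 7: flows [2->0,2->1,1=3,2->3,2->4] -> levels [8 7 5 7 8]
  -> period-2 cycle (repeats step 5); tank 2 never drops to <=3
Tank 2 never reaches <=3 within 15 steps

Answer: -1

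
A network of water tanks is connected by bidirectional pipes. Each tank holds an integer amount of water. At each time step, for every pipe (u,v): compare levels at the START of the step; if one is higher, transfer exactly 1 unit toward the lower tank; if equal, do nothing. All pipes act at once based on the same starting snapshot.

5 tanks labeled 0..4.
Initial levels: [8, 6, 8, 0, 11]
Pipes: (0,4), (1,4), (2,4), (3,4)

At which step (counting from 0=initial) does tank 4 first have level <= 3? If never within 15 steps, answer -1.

Answer: -1

Derivation:
Step 1: flows [4->0,4->1,4->2,4->3] -> levels [9 7 9 1 7]
Step 2: flows [0->4,1=4,2->4,4->3] -> levels [8 7 8 2 8]
Step 3: flows [0=4,4->1,2=4,4->3] -> levels [8 8 8 3 6]
Step 4: flows [0->4,1->4,2->4,4->3] -> levels [7 7 7 4 8]
Step 5: flows [4->0,4->1,4->2,4->3] -> levels [8 8 8 5 4]
Step 6: flows [0->4,1->4,2->4,3->4] -> levels [7 7 7 4 8]
  -> period-2 cycle (repeats step 4); tank 4 never drops to <=3
Tank 4 never reaches <=3 within 15 steps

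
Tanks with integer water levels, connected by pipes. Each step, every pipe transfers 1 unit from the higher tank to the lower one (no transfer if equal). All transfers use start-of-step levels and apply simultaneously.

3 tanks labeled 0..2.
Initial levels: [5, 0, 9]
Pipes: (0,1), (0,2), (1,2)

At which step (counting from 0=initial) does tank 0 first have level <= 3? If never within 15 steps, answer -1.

Answer: -1

Derivation:
Step 1: flows [0->1,2->0,2->1] -> levels [5 2 7]
Step 2: flows [0->1,2->0,2->1] -> levels [5 4 5]
Step 3: flows [0->1,0=2,2->1] -> levels [4 6 4]
Step 4: flows [1->0,0=2,1->2] -> levels [5 4 5]
  -> period-2 cycle (repeats step 2); tank 0 never drops to <=3
Tank 0 never reaches <=3 within 15 steps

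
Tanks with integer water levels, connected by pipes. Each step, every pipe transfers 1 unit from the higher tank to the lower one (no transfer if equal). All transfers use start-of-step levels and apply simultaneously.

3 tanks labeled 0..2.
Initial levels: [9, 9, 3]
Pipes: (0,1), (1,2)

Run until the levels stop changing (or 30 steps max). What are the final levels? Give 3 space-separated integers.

Step 1: flows [0=1,1->2] -> levels [9 8 4]
Step 2: flows [0->1,1->2] -> levels [8 8 5]
Step 3: flows [0=1,1->2] -> levels [8 7 6]
Step 4: flows [0->1,1->2] -> levels [7 7 7]
Step 5: flows [0=1,1=2] -> levels [7 7 7]
  -> stable (no change)

Answer: 7 7 7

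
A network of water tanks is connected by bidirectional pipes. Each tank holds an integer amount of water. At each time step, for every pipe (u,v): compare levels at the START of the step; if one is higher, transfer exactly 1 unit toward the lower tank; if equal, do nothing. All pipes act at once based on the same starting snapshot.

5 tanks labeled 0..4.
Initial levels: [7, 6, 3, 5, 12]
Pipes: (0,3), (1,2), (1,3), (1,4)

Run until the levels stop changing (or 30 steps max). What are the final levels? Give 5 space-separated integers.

Answer: 7 8 6 5 7

Derivation:
Step 1: flows [0->3,1->2,1->3,4->1] -> levels [6 5 4 7 11]
Step 2: flows [3->0,1->2,3->1,4->1] -> levels [7 6 5 5 10]
Step 3: flows [0->3,1->2,1->3,4->1] -> levels [6 5 6 7 9]
Step 4: flows [3->0,2->1,3->1,4->1] -> levels [7 8 5 5 8]
Step 5: flows [0->3,1->2,1->3,1=4] -> levels [6 6 6 7 8]
Step 6: flows [3->0,1=2,3->1,4->1] -> levels [7 8 6 5 7]
Step 7: flows [0->3,1->2,1->3,1->4] -> levels [6 5 7 7 8]
Step 8: flows [3->0,2->1,3->1,4->1] -> levels [7 8 6 5 7]
  -> period-2 cycle: step 8 state = step 6 state; never stabilizes
  -> state at step 30: (30-6) mod 2 = 0, same as step 6 -> [7 8 6 5 7]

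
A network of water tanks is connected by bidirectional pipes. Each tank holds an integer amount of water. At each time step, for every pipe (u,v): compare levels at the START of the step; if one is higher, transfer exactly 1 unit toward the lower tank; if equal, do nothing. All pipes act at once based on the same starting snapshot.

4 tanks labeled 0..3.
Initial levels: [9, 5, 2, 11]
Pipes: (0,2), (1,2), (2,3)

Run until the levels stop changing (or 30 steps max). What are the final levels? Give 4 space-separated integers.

Step 1: flows [0->2,1->2,3->2] -> levels [8 4 5 10]
Step 2: flows [0->2,2->1,3->2] -> levels [7 5 6 9]
Step 3: flows [0->2,2->1,3->2] -> levels [6 6 7 8]
Step 4: flows [2->0,2->1,3->2] -> levels [7 7 6 7]
Step 5: flows [0->2,1->2,3->2] -> levels [6 6 9 6]
Step 6: flows [2->0,2->1,2->3] -> levels [7 7 6 7]
  -> period-2 cycle: step 6 state = step 4 state; never stabilizes
  -> state at step 30: (30-4) mod 2 = 0, same as step 4 -> [7 7 6 7]

Answer: 7 7 6 7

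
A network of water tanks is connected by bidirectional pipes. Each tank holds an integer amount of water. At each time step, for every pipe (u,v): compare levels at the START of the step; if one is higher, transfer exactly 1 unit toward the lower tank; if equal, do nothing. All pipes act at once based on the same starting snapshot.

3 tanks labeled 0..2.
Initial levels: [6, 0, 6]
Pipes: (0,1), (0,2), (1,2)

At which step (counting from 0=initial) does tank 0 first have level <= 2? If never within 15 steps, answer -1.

Answer: -1

Derivation:
Step 1: flows [0->1,0=2,2->1] -> levels [5 2 5]
Step 2: flows [0->1,0=2,2->1] -> levels [4 4 4]
Step 3: flows [0=1,0=2,1=2] -> levels [4 4 4]
  -> stable; tank 0 stays at 4 > 2
Tank 0 never reaches <=2 within 15 steps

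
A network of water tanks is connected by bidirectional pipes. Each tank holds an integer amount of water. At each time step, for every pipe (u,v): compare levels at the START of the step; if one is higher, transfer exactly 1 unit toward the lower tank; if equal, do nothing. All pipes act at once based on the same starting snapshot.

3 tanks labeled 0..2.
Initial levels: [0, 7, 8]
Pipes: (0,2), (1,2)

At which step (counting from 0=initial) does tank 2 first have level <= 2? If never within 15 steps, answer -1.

Answer: -1

Derivation:
Step 1: flows [2->0,2->1] -> levels [1 8 6]
Step 2: flows [2->0,1->2] -> levels [2 7 6]
Step 3: flows [2->0,1->2] -> levels [3 6 6]
Step 4: flows [2->0,1=2] -> levels [4 6 5]
Step 5: flows [2->0,1->2] -> levels [5 5 5]
Step 6: flows [0=2,1=2] -> levels [5 5 5]
  -> stable; tank 2 stays at 5 > 2
Tank 2 never reaches <=2 within 15 steps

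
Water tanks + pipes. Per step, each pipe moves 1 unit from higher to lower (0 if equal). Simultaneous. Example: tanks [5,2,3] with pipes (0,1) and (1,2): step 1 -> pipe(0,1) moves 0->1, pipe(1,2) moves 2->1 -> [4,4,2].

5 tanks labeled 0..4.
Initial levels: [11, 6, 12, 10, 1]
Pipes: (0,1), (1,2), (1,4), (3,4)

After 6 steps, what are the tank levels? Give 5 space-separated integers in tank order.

Step 1: flows [0->1,2->1,1->4,3->4] -> levels [10 7 11 9 3]
Step 2: flows [0->1,2->1,1->4,3->4] -> levels [9 8 10 8 5]
Step 3: flows [0->1,2->1,1->4,3->4] -> levels [8 9 9 7 7]
Step 4: flows [1->0,1=2,1->4,3=4] -> levels [9 7 9 7 8]
Step 5: flows [0->1,2->1,4->1,4->3] -> levels [8 10 8 8 6]
Step 6: flows [1->0,1->2,1->4,3->4] -> levels [9 7 9 7 8]

Answer: 9 7 9 7 8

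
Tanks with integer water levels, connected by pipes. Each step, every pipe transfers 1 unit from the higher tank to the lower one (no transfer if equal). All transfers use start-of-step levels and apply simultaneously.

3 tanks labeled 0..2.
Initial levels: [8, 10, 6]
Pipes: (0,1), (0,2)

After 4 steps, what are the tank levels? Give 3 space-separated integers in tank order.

Answer: 8 8 8

Derivation:
Step 1: flows [1->0,0->2] -> levels [8 9 7]
Step 2: flows [1->0,0->2] -> levels [8 8 8]
Step 3: flows [0=1,0=2] -> levels [8 8 8]
  -> stable; steps 4..4 unchanged -> [8 8 8]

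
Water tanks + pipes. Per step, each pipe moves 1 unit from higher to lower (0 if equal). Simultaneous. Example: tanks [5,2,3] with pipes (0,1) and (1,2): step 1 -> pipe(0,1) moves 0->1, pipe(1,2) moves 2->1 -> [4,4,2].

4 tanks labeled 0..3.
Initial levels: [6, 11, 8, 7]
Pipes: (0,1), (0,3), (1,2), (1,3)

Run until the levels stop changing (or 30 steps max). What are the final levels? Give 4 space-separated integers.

Step 1: flows [1->0,3->0,1->2,1->3] -> levels [8 8 9 7]
Step 2: flows [0=1,0->3,2->1,1->3] -> levels [7 8 8 9]
Step 3: flows [1->0,3->0,1=2,3->1] -> levels [9 8 8 7]
Step 4: flows [0->1,0->3,1=2,1->3] -> levels [7 8 8 9]
  -> period-2 cycle: step 4 state = step 2 state; never stabilizes
  -> state at step 30: (30-2) mod 2 = 0, same as step 2 -> [7 8 8 9]

Answer: 7 8 8 9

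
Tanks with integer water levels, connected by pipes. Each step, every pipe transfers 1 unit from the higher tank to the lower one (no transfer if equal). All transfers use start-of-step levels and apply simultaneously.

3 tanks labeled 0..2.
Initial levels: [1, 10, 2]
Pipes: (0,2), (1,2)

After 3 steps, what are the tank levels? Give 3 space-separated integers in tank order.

Step 1: flows [2->0,1->2] -> levels [2 9 2]
Step 2: flows [0=2,1->2] -> levels [2 8 3]
Step 3: flows [2->0,1->2] -> levels [3 7 3]

Answer: 3 7 3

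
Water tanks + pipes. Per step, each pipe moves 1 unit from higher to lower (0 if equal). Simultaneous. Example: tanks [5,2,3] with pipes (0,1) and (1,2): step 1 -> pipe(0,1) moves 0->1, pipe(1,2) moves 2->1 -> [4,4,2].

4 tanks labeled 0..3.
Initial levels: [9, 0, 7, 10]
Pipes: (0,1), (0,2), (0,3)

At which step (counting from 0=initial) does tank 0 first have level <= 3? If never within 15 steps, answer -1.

Step 1: flows [0->1,0->2,3->0] -> levels [8 1 8 9]
Step 2: flows [0->1,0=2,3->0] -> levels [8 2 8 8]
Step 3: flows [0->1,0=2,0=3] -> levels [7 3 8 8]
Step 4: flows [0->1,2->0,3->0] -> levels [8 4 7 7]
Step 5: flows [0->1,0->2,0->3] -> levels [5 5 8 8]
Step 6: flows [0=1,2->0,3->0] -> levels [7 5 7 7]
Step 7: flows [0->1,0=2,0=3] -> levels [6 6 7 7]
Step 8: flows [0=1,2->0,3->0] -> levels [8 6 6 6]
Step 9: flows [0->1,0->2,0->3] -> levels [5 7 7 7]
Step 10: flows [1->0,2->0,3->0] -> levels [8 6 6 6]
  -> period-2 cycle (repeats step 8); tank 0 never drops to <=3
Tank 0 never reaches <=3 within 15 steps

Answer: -1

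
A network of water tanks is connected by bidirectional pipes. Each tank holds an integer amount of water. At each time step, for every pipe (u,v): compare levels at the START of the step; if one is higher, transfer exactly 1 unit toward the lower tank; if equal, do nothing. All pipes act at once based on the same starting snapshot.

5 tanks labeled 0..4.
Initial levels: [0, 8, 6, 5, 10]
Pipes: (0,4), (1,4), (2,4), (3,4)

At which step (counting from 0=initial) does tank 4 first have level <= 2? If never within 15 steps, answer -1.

Step 1: flows [4->0,4->1,4->2,4->3] -> levels [1 9 7 6 6]
Step 2: flows [4->0,1->4,2->4,3=4] -> levels [2 8 6 6 7]
Step 3: flows [4->0,1->4,4->2,4->3] -> levels [3 7 7 7 5]
Step 4: flows [4->0,1->4,2->4,3->4] -> levels [4 6 6 6 7]
Step 5: flows [4->0,4->1,4->2,4->3] -> levels [5 7 7 7 3]
Step 6: flows [0->4,1->4,2->4,3->4] -> levels [4 6 6 6 7]
  -> period-2 cycle (repeats step 4); tank 4 never drops to <=2
Tank 4 never reaches <=2 within 15 steps

Answer: -1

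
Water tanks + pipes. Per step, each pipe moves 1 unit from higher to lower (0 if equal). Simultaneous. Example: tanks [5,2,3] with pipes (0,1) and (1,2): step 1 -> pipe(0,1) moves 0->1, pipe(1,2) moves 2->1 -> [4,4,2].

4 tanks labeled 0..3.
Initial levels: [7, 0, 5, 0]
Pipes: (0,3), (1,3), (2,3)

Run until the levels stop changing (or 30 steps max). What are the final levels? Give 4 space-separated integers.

Answer: 3 3 3 3

Derivation:
Step 1: flows [0->3,1=3,2->3] -> levels [6 0 4 2]
Step 2: flows [0->3,3->1,2->3] -> levels [5 1 3 3]
Step 3: flows [0->3,3->1,2=3] -> levels [4 2 3 3]
Step 4: flows [0->3,3->1,2=3] -> levels [3 3 3 3]
Step 5: flows [0=3,1=3,2=3] -> levels [3 3 3 3]
  -> stable (no change)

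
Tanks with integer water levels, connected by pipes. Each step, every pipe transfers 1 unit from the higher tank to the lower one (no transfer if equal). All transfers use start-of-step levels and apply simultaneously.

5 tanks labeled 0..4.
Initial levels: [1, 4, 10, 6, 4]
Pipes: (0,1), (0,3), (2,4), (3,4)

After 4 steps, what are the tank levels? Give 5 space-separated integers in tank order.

Step 1: flows [1->0,3->0,2->4,3->4] -> levels [3 3 9 4 6]
Step 2: flows [0=1,3->0,2->4,4->3] -> levels [4 3 8 4 6]
Step 3: flows [0->1,0=3,2->4,4->3] -> levels [3 4 7 5 6]
Step 4: flows [1->0,3->0,2->4,4->3] -> levels [5 3 6 5 6]

Answer: 5 3 6 5 6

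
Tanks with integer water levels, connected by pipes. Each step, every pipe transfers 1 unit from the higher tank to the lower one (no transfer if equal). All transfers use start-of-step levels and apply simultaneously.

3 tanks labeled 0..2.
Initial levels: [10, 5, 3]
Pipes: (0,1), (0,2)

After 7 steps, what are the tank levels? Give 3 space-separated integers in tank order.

Answer: 6 6 6

Derivation:
Step 1: flows [0->1,0->2] -> levels [8 6 4]
Step 2: flows [0->1,0->2] -> levels [6 7 5]
Step 3: flows [1->0,0->2] -> levels [6 6 6]
Step 4: flows [0=1,0=2] -> levels [6 6 6]
  -> stable; steps 5..7 unchanged -> [6 6 6]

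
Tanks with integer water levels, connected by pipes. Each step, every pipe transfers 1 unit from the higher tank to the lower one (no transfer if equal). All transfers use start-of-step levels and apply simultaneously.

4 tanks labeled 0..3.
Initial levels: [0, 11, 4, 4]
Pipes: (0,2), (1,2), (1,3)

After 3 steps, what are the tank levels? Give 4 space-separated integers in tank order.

Step 1: flows [2->0,1->2,1->3] -> levels [1 9 4 5]
Step 2: flows [2->0,1->2,1->3] -> levels [2 7 4 6]
Step 3: flows [2->0,1->2,1->3] -> levels [3 5 4 7]

Answer: 3 5 4 7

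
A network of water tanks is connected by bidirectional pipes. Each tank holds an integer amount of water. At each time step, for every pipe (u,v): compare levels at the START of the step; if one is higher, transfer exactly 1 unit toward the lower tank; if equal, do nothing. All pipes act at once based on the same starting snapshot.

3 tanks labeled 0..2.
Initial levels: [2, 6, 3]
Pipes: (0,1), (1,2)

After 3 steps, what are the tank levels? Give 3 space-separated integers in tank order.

Step 1: flows [1->0,1->2] -> levels [3 4 4]
Step 2: flows [1->0,1=2] -> levels [4 3 4]
Step 3: flows [0->1,2->1] -> levels [3 5 3]

Answer: 3 5 3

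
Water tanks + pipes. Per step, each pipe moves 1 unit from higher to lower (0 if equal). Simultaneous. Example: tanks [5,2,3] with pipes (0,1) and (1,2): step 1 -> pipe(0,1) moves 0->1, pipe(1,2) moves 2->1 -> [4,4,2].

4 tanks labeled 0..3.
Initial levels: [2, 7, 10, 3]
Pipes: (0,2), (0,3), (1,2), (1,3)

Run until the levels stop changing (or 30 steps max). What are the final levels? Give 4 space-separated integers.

Answer: 5 6 5 6

Derivation:
Step 1: flows [2->0,3->0,2->1,1->3] -> levels [4 7 8 3]
Step 2: flows [2->0,0->3,2->1,1->3] -> levels [4 7 6 5]
Step 3: flows [2->0,3->0,1->2,1->3] -> levels [6 5 6 5]
Step 4: flows [0=2,0->3,2->1,1=3] -> levels [5 6 5 6]
Step 5: flows [0=2,3->0,1->2,1=3] -> levels [6 5 6 5]
  -> period-2 cycle: step 5 state = step 3 state; never stabilizes
  -> state at step 30: (30-3) mod 2 = 1, same as step 4 -> [5 6 5 6]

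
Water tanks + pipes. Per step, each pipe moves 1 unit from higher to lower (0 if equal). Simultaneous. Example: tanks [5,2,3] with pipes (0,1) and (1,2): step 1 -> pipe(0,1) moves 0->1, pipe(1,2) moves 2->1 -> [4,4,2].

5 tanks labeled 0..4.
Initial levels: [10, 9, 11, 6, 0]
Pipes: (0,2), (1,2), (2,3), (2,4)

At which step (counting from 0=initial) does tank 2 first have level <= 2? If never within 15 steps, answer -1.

Answer: -1

Derivation:
Step 1: flows [2->0,2->1,2->3,2->4] -> levels [11 10 7 7 1]
Step 2: flows [0->2,1->2,2=3,2->4] -> levels [10 9 8 7 2]
Step 3: flows [0->2,1->2,2->3,2->4] -> levels [9 8 8 8 3]
Step 4: flows [0->2,1=2,2=3,2->4] -> levels [8 8 8 8 4]
Step 5: flows [0=2,1=2,2=3,2->4] -> levels [8 8 7 8 5]
Step 6: flows [0->2,1->2,3->2,2->4] -> levels [7 7 9 7 6]
Step 7: flows [2->0,2->1,2->3,2->4] -> levels [8 8 5 8 7]
Step 8: flows [0->2,1->2,3->2,4->2] -> levels [7 7 9 7 6]
  -> period-2 cycle (repeats step 6); tank 2 never drops to <=2
Tank 2 never reaches <=2 within 15 steps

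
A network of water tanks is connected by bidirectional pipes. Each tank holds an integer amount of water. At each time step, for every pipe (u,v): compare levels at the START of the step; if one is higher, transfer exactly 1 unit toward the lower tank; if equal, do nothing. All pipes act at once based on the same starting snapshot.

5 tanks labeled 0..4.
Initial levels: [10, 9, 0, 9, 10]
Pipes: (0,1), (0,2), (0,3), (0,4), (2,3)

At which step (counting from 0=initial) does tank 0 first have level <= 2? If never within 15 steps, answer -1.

Answer: -1

Derivation:
Step 1: flows [0->1,0->2,0->3,0=4,3->2] -> levels [7 10 2 9 10]
Step 2: flows [1->0,0->2,3->0,4->0,3->2] -> levels [9 9 4 7 9]
Step 3: flows [0=1,0->2,0->3,0=4,3->2] -> levels [7 9 6 7 9]
Step 4: flows [1->0,0->2,0=3,4->0,3->2] -> levels [8 8 8 6 8]
Step 5: flows [0=1,0=2,0->3,0=4,2->3] -> levels [7 8 7 8 8]
Step 6: flows [1->0,0=2,3->0,4->0,3->2] -> levels [10 7 8 6 7]
Step 7: flows [0->1,0->2,0->3,0->4,2->3] -> levels [6 8 8 8 8]
Step 8: flows [1->0,2->0,3->0,4->0,2=3] -> levels [10 7 7 7 7]
Step 9: flows [0->1,0->2,0->3,0->4,2=3] -> levels [6 8 8 8 8]
  -> period-2 cycle (repeats step 7); tank 0 never drops to <=2
Tank 0 never reaches <=2 within 15 steps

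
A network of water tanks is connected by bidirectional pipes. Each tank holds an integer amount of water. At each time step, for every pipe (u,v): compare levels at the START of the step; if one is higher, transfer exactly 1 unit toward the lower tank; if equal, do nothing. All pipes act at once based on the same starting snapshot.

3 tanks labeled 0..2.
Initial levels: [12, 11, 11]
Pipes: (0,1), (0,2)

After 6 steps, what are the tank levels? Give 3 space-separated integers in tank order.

Step 1: flows [0->1,0->2] -> levels [10 12 12]
Step 2: flows [1->0,2->0] -> levels [12 11 11]
  -> period-2 cycle: step 2 state = step 0 state
  -> state at step 6: (6-0) mod 2 = 0, same as step 0 -> [12 11 11]

Answer: 12 11 11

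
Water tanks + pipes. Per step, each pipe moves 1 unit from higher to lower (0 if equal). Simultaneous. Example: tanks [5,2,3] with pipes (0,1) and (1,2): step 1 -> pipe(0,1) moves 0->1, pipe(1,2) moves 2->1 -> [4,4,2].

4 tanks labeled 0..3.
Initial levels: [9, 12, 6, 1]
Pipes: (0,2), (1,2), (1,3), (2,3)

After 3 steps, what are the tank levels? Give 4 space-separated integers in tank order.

Step 1: flows [0->2,1->2,1->3,2->3] -> levels [8 10 7 3]
Step 2: flows [0->2,1->2,1->3,2->3] -> levels [7 8 8 5]
Step 3: flows [2->0,1=2,1->3,2->3] -> levels [8 7 6 7]

Answer: 8 7 6 7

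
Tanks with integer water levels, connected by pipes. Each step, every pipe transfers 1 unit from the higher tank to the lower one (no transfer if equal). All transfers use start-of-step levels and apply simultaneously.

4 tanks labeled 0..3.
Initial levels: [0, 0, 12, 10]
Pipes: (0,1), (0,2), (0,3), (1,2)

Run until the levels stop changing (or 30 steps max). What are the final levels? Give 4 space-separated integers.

Step 1: flows [0=1,2->0,3->0,2->1] -> levels [2 1 10 9]
Step 2: flows [0->1,2->0,3->0,2->1] -> levels [3 3 8 8]
Step 3: flows [0=1,2->0,3->0,2->1] -> levels [5 4 6 7]
Step 4: flows [0->1,2->0,3->0,2->1] -> levels [6 6 4 6]
Step 5: flows [0=1,0->2,0=3,1->2] -> levels [5 5 6 6]
Step 6: flows [0=1,2->0,3->0,2->1] -> levels [7 6 4 5]
Step 7: flows [0->1,0->2,0->3,1->2] -> levels [4 6 6 6]
Step 8: flows [1->0,2->0,3->0,1=2] -> levels [7 5 5 5]
Step 9: flows [0->1,0->2,0->3,1=2] -> levels [4 6 6 6]
  -> period-2 cycle: step 9 state = step 7 state; never stabilizes
  -> state at step 30: (30-7) mod 2 = 1, same as step 8 -> [7 5 5 5]

Answer: 7 5 5 5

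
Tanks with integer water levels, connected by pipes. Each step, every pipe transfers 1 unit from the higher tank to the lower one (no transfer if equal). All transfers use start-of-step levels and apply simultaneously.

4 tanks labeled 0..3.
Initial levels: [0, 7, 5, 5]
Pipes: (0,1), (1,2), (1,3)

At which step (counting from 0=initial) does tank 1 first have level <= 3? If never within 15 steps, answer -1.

Step 1: flows [1->0,1->2,1->3] -> levels [1 4 6 6]
Step 2: flows [1->0,2->1,3->1] -> levels [2 5 5 5]
Step 3: flows [1->0,1=2,1=3] -> levels [3 4 5 5]
Step 4: flows [1->0,2->1,3->1] -> levels [4 5 4 4]
Step 5: flows [1->0,1->2,1->3] -> levels [5 2 5 5]
Tank 1 first reaches <=3 at step 5

Answer: 5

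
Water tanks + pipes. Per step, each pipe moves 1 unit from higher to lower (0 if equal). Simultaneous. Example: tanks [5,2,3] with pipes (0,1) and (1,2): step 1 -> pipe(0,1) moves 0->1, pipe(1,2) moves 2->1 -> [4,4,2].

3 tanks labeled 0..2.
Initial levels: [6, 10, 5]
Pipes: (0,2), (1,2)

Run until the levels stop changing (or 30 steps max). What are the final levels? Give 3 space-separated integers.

Answer: 7 7 7

Derivation:
Step 1: flows [0->2,1->2] -> levels [5 9 7]
Step 2: flows [2->0,1->2] -> levels [6 8 7]
Step 3: flows [2->0,1->2] -> levels [7 7 7]
Step 4: flows [0=2,1=2] -> levels [7 7 7]
  -> stable (no change)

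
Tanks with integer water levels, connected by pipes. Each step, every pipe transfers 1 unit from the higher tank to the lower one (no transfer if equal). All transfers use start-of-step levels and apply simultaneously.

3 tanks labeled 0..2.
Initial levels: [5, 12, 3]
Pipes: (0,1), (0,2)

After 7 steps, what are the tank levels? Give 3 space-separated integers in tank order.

Answer: 8 6 6

Derivation:
Step 1: flows [1->0,0->2] -> levels [5 11 4]
Step 2: flows [1->0,0->2] -> levels [5 10 5]
Step 3: flows [1->0,0=2] -> levels [6 9 5]
Step 4: flows [1->0,0->2] -> levels [6 8 6]
Step 5: flows [1->0,0=2] -> levels [7 7 6]
Step 6: flows [0=1,0->2] -> levels [6 7 7]
Step 7: flows [1->0,2->0] -> levels [8 6 6]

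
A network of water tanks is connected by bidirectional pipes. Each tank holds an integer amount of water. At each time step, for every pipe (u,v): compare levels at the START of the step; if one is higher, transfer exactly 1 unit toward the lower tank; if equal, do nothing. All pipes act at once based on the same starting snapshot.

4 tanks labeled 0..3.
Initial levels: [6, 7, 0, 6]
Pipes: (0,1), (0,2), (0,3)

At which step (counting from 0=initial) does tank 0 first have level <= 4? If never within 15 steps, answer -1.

Answer: 4

Derivation:
Step 1: flows [1->0,0->2,0=3] -> levels [6 6 1 6]
Step 2: flows [0=1,0->2,0=3] -> levels [5 6 2 6]
Step 3: flows [1->0,0->2,3->0] -> levels [6 5 3 5]
Step 4: flows [0->1,0->2,0->3] -> levels [3 6 4 6]
Tank 0 first reaches <=4 at step 4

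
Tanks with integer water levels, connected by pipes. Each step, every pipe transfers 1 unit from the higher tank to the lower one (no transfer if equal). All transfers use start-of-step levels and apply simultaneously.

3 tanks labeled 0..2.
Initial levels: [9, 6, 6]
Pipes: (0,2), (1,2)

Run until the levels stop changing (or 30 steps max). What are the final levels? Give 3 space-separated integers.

Step 1: flows [0->2,1=2] -> levels [8 6 7]
Step 2: flows [0->2,2->1] -> levels [7 7 7]
Step 3: flows [0=2,1=2] -> levels [7 7 7]
  -> stable (no change)

Answer: 7 7 7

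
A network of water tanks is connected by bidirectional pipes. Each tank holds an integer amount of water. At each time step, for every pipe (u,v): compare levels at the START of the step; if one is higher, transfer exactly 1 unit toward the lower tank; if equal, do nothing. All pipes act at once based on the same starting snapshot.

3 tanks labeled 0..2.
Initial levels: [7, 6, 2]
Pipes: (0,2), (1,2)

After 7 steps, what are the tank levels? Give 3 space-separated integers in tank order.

Answer: 6 5 4

Derivation:
Step 1: flows [0->2,1->2] -> levels [6 5 4]
Step 2: flows [0->2,1->2] -> levels [5 4 6]
Step 3: flows [2->0,2->1] -> levels [6 5 4]
  -> period-2 cycle: step 3 state = step 1 state
  -> state at step 7: (7-1) mod 2 = 0, same as step 1 -> [6 5 4]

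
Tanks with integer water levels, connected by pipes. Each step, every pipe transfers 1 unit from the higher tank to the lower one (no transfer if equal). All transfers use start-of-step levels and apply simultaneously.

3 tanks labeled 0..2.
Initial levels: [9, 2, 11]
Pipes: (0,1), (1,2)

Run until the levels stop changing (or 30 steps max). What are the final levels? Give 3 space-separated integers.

Answer: 8 6 8

Derivation:
Step 1: flows [0->1,2->1] -> levels [8 4 10]
Step 2: flows [0->1,2->1] -> levels [7 6 9]
Step 3: flows [0->1,2->1] -> levels [6 8 8]
Step 4: flows [1->0,1=2] -> levels [7 7 8]
Step 5: flows [0=1,2->1] -> levels [7 8 7]
Step 6: flows [1->0,1->2] -> levels [8 6 8]
Step 7: flows [0->1,2->1] -> levels [7 8 7]
  -> period-2 cycle: step 7 state = step 5 state; never stabilizes
  -> state at step 30: (30-5) mod 2 = 1, same as step 6 -> [8 6 8]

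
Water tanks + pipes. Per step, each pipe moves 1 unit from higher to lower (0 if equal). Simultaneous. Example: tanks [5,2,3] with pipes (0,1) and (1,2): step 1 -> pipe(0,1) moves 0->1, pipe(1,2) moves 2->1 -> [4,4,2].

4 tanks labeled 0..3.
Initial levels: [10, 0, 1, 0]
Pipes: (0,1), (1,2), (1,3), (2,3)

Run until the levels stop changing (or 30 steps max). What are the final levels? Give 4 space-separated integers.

Answer: 2 5 2 2

Derivation:
Step 1: flows [0->1,2->1,1=3,2->3] -> levels [9 2 -1 1]
Step 2: flows [0->1,1->2,1->3,3->2] -> levels [8 1 1 1]
Step 3: flows [0->1,1=2,1=3,2=3] -> levels [7 2 1 1]
Step 4: flows [0->1,1->2,1->3,2=3] -> levels [6 1 2 2]
Step 5: flows [0->1,2->1,3->1,2=3] -> levels [5 4 1 1]
Step 6: flows [0->1,1->2,1->3,2=3] -> levels [4 3 2 2]
Step 7: flows [0->1,1->2,1->3,2=3] -> levels [3 2 3 3]
Step 8: flows [0->1,2->1,3->1,2=3] -> levels [2 5 2 2]
Step 9: flows [1->0,1->2,1->3,2=3] -> levels [3 2 3 3]
  -> period-2 cycle: step 9 state = step 7 state; never stabilizes
  -> state at step 30: (30-7) mod 2 = 1, same as step 8 -> [2 5 2 2]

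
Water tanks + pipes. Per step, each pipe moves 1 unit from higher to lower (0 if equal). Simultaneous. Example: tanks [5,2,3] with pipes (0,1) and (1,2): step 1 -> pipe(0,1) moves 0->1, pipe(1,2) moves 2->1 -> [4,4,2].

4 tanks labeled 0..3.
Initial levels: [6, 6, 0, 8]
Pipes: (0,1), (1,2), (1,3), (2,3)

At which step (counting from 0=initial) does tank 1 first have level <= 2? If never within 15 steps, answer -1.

Answer: -1

Derivation:
Step 1: flows [0=1,1->2,3->1,3->2] -> levels [6 6 2 6]
Step 2: flows [0=1,1->2,1=3,3->2] -> levels [6 5 4 5]
Step 3: flows [0->1,1->2,1=3,3->2] -> levels [5 5 6 4]
Step 4: flows [0=1,2->1,1->3,2->3] -> levels [5 5 4 6]
Step 5: flows [0=1,1->2,3->1,3->2] -> levels [5 5 6 4]
  -> period-2 cycle (repeats step 3); tank 1 never drops to <=2
Tank 1 never reaches <=2 within 15 steps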